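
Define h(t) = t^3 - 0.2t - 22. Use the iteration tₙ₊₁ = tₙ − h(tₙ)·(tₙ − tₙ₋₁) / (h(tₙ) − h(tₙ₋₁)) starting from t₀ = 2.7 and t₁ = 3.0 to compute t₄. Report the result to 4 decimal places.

2.8258

h(2.7) = -2.857000, h(3.0) = 4.400000
t₂ = 3.000000 − 4.400000·(3.000000 − 2.700000) / (4.400000 − (-2.857000)) = 3.000000 − (1.320000)/(7.257000) = 2.818107
h(2.818107) = -0.182993
t₃ = 2.818107 − (-0.182993)·(2.818107 − 3.000000) / (-0.182993 − 4.400000) = 2.818107 − (0.033285)/(-4.582993) = 2.825369
h(2.825369) = -0.010963
t₄ = 2.825369 − (-0.010963)·(2.825369 − 2.818107) / (-0.010963 − (-0.182993)) = 2.825369 − (-0.000080)/(0.172030) = 2.825832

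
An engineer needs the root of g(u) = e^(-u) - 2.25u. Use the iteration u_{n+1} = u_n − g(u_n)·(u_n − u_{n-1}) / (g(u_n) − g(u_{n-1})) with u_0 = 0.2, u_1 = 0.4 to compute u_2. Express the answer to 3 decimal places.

g(0.2) = 0.36873, g(0.4) = -0.22968
u_2 = 0.40000 − (-0.22968)·(0.40000 − 0.20000) / (-0.22968 − 0.36873) = 0.40000 − (-0.04594)/(-0.59841) = 0.32324

0.323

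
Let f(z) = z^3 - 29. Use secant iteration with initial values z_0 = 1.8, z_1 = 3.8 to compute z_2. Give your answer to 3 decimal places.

f(1.8) = -23.16800, f(3.8) = 25.87200
z_2 = 3.80000 − 25.87200·(3.80000 − 1.80000) / (25.87200 − (-23.16800)) = 3.80000 − (51.74400)/(49.04000) = 2.74486

2.745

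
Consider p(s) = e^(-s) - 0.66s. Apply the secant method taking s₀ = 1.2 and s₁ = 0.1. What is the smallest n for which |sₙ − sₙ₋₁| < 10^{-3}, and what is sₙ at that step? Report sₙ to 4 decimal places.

p(1.2) = -0.490806, p(0.1) = 0.838837
s₂ = 0.100000 − 0.838837·(-1.100000)/(1.329643) = 0.793961;  |Δ| = 0.693961
p(0.793961) = -0.071964
s₃ = 0.793961 − (-0.071964)·(0.693961)/(-0.910802) = 0.739130;  |Δ| = 0.054831
p(0.739130) = -0.010297
s₄ = 0.739130 − (-0.010297)·(-0.054831)/(0.061667) = 0.729975;  |Δ| = 0.009156
p(0.729975) = 0.000138
s₅ = 0.729975 − 0.000138·(-0.009156)/(0.010435) = 0.730096;  |Δ| = 0.000121
|s₅ − s₄| = 0.000121 < 10^{-3}

n = 5, sₙ = 0.7301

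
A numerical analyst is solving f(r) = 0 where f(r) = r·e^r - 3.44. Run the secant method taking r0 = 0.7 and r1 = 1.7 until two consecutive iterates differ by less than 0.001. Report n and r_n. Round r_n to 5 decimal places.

f(0.7) = -2.0303731, f(1.7) = 5.8657106
r2 = 1.7000000 − 5.8657106·(1.0000000)/(7.8960837) = 0.9571367;  |Δ| = 0.7428633
f(0.9571367) = -0.9473966
r3 = 0.9571367 − (-0.9473966)·(-0.7428633)/(-6.8131072) = 1.0604356;  |Δ| = 0.1032989
f(1.0604356) = -0.3778560
r4 = 1.0604356 − (-0.3778560)·(0.1032989)/(0.5695406) = 1.1289682;  |Δ| = 0.0685326
f(1.1289682) = 0.0512933
r5 = 1.1289682 − 0.0512933·(0.0685326)/(0.4291493) = 1.1207769;  |Δ| = 0.0081912
f(1.1207769) = -0.0023123
r6 = 1.1207769 − (-0.0023123)·(-0.0081912)/(-0.0536057) = 1.1211303;  |Δ| = 0.0003533
|r6 − r5| = 0.0003533 < 0.001

n = 6, r_n = 1.12113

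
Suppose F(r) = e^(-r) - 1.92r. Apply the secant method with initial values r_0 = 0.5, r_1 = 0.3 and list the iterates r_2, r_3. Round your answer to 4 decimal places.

0.3636, 0.3625

F(0.5) = -0.353469, F(0.3) = 0.164818
r_2 = 0.300000 − 0.164818·(0.300000 − 0.500000) / (0.164818 − (-0.353469)) = 0.300000 − (-0.032964)/(0.518288) = 0.363601
F(0.363601) = -0.002946
r_3 = 0.363601 − (-0.002946)·(0.363601 − 0.300000) / (-0.002946 − 0.164818) = 0.363601 − (-0.000187)/(-0.167764) = 0.362484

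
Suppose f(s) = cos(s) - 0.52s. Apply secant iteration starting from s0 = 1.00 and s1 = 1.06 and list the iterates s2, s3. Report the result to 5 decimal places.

f(1.00) = 0.0203023, f(1.06) = -0.0623279
s2 = 1.0600000 − (-0.0623279)·(1.0600000 − 1.0000000) / (-0.0623279 − 0.0203023) = 1.0600000 − (-0.0037397)/(-0.0826302) = 1.0147420
f(1.0147420) = 0.0001732
s3 = 1.0147420 − 0.0001732·(1.0147420 − 1.0600000) / (0.0001732 − (-0.0623279)) = 1.0147420 − (-0.0000078)/(0.0625011) = 1.0148674

1.01474, 1.01487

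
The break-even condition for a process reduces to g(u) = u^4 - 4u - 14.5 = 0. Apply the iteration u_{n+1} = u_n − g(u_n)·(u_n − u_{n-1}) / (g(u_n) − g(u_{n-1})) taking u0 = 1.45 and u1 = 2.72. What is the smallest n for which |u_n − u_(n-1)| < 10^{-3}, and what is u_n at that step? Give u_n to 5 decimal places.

g(1.45) = -15.8794937, g(2.72) = 29.3563226
u2 = 2.7200000 − 29.3563226·(1.2700000)/(45.2358163) = 1.8958184;  |Δ| = 0.8241816
g(1.8958184) = -9.1655229
u3 = 1.8958184 − (-9.1655229)·(-0.8241816)/(-38.5218455) = 2.0919163;  |Δ| = 0.1960980
g(2.0919163) = -3.7172924
u4 = 2.0919163 − (-3.7172924)·(0.1960980)/(5.4482305) = 2.2257127;  |Δ| = 0.1337964
g(2.2257127) = 1.1372541
u5 = 2.2257127 − 1.1372541·(0.1337964)/(4.8545465) = 2.1943688;  |Δ| = 0.0313439
g(2.1943688) = -0.0908005
u6 = 2.1943688 − (-0.0908005)·(-0.0313439)/(-1.2280546) = 2.1966863;  |Δ| = 0.0023175
g(2.1966863) = -0.0019635
u7 = 2.1966863 − (-0.0019635)·(0.0023175)/(0.0888370) = 2.1967375;  |Δ| = 0.0000512
|u7 − u6| = 0.0000512 < 10^{-3}

n = 7, u_n = 2.19674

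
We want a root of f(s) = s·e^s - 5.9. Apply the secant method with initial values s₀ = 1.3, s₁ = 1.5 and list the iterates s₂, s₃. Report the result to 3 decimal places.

f(1.3) = -1.12991, f(1.5) = 0.82253
s₂ = 1.50000 − 0.82253·(1.50000 − 1.30000) / (0.82253 − (-1.12991)) = 1.50000 − (0.16451)/(1.95245) = 1.41574
f(1.41574) = -0.06778
s₃ = 1.41574 − (-0.06778)·(1.41574 − 1.50000) / (-0.06778 − 0.82253) = 1.41574 − (0.00571)/(-0.89031) = 1.42216

1.416, 1.422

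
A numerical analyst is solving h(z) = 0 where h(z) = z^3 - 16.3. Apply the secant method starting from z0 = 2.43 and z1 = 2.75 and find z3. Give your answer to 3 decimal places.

2.535

h(2.43) = -1.95109, h(2.75) = 4.49687
z2 = 2.75000 − 4.49687·(2.75000 − 2.43000) / (4.49687 − (-1.95109)) = 2.75000 − (1.43900)/(6.44797) = 2.52683
h(2.52683) = -0.16654
z3 = 2.52683 − (-0.16654)·(2.52683 − 2.75000) / (-0.16654 − 4.49687) = 2.52683 − (0.03717)/(-4.66342) = 2.53480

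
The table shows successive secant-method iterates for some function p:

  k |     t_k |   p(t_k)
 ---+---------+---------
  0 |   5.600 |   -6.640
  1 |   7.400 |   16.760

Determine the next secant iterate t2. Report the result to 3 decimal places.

6.111

t2 = 7.400 − 16.760·(7.400 − 5.600) / (16.760 − (-6.640))
   = 7.400 − (30.16800)/(23.40000) = 6.11077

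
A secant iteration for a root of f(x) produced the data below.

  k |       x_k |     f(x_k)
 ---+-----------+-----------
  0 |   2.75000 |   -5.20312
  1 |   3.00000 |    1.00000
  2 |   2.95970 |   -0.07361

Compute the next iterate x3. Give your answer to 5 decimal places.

2.96246

x3 = 2.95970 − (-0.07361)·(2.95970 − 3.00000) / (-0.07361 − 1.00000)
   = 2.95970 − (0.0029665)/(-1.0736100) = 2.9624631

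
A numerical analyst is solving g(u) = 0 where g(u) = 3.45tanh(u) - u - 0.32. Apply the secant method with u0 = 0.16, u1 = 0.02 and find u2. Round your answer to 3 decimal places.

0.132

g(0.16) = 0.06734, g(0.02) = -0.27101
u2 = 0.02000 − (-0.27101)·(0.02000 − 0.16000) / (-0.27101 − 0.06734) = 0.02000 − (0.03794)/(-0.33835) = 0.13214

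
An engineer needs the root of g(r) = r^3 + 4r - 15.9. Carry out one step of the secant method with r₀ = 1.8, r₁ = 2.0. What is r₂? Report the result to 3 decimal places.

1.993

g(1.8) = -2.86800, g(2.0) = 0.10000
r₂ = 2.00000 − 0.10000·(2.00000 − 1.80000) / (0.10000 − (-2.86800)) = 2.00000 − (0.02000)/(2.96800) = 1.99326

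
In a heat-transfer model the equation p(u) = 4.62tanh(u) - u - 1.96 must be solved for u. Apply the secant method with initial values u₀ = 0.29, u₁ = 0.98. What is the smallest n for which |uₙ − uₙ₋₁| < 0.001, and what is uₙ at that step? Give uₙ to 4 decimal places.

p(0.29) = -0.946537, p(0.98) = 0.539164
u₂ = 0.980000 − 0.539164·(0.690000)/(1.485702) = 0.729597;  |Δ| = 0.250403
p(0.729597) = 0.187826
u₃ = 0.729597 − 0.187826·(-0.250403)/(-0.351338) = 0.595732;  |Δ| = 0.133866
p(0.595732) = -0.088627
u₄ = 0.595732 − (-0.088627)·(-0.133866)/(-0.276454) = 0.638647;  |Δ| = 0.042916
p(0.638647) = 0.006930
u₅ = 0.638647 − 0.006930·(0.042916)/(0.095557) = 0.635535;  |Δ| = 0.003112
p(0.635535) = 0.000220
u₆ = 0.635535 − 0.000220·(-0.003112)/(-0.006710) = 0.635433;  |Δ| = 0.000102
|u₆ − u₅| = 0.000102 < 0.001

n = 6, uₙ = 0.6354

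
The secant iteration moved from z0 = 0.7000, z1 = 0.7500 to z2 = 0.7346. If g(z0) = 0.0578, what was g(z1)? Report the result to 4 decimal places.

-0.0257

The secant line through (0.7000, 0.0578) and (0.7500, g(z1)) crosses zero at z2 = 0.7346.
So (0.7000, 0.0578), (0.7500, g(z1)), (0.7346, 0) are collinear:
g(z1) = 0.0578 · (0.7500 − 0.7346) / (0.7000 − 0.7346) = 0.0578 · (0.015400)/(-0.034600) = -0.025726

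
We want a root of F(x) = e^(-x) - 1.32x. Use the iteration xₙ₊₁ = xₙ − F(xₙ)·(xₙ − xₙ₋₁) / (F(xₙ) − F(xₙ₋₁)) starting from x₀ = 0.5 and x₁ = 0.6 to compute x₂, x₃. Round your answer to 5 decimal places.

0.47182, 0.47238

F(0.5) = -0.0534693, F(0.6) = -0.2431884
x₂ = 0.6000000 − (-0.2431884)·(0.6000000 − 0.5000000) / (-0.2431884 − (-0.0534693)) = 0.6000000 − (-0.0243188)/(-0.1897190) = 0.4718166
F(0.4718166) = 0.0010701
x₃ = 0.4718166 − 0.0010701·(0.4718166 − 0.6000000) / (0.0010701 − (-0.2431884)) = 0.4718166 − (-0.0001372)/(0.2442584) = 0.4723781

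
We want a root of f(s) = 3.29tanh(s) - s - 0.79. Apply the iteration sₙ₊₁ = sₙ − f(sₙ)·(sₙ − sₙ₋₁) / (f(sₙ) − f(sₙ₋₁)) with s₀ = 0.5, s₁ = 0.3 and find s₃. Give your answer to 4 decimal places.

f(0.5) = 0.230365, f(0.3) = -0.131582
s₂ = 0.300000 − (-0.131582)·(0.300000 − 0.500000) / (-0.131582 − 0.230365) = 0.300000 − (0.026316)/(-0.361947) = 0.372708
f(0.372708) = 0.009709
s₃ = 0.372708 − 0.009709·(0.372708 − 0.300000) / (0.009709 − (-0.131582)) = 0.372708 − (0.000706)/(0.141291) = 0.367711

0.3677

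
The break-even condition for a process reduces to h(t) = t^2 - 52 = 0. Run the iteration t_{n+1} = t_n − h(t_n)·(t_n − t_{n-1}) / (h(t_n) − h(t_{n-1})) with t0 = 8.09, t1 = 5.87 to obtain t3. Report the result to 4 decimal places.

h(8.09) = 13.448100, h(5.87) = -17.543100
t2 = 5.870000 − (-17.543100)·(5.870000 − 8.090000) / (-17.543100 − 13.448100) = 5.870000 − (38.945682)/(-30.991200) = 7.126669
h(7.126669) = -1.210588
t3 = 7.126669 − (-1.210588)·(7.126669 − 5.870000) / (-1.210588 − (-17.543100)) = 7.126669 − (-1.521309)/(16.332512) = 7.219815

7.2198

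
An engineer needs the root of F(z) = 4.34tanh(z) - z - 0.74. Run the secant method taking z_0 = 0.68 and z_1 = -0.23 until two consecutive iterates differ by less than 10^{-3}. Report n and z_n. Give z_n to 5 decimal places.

F(0.68) = 1.1471942, F(-0.23) = -1.4909630
z_2 = -0.2300000 − (-1.4909630)·(-0.9100000)/(-2.6381572) = 0.2842894;  |Δ| = 0.5142894
F(0.2842894) = 0.1773280
z_3 = 0.2842894 − 0.1773280·(0.5142894)/(1.6682911) = 0.2296240;  |Δ| = 0.0546655
F(0.2296240) = 0.0097903
z_4 = 0.2296240 − 0.0097903·(-0.0546655)/(-0.1675377) = 0.2264295;  |Δ| = 0.0031945
F(0.2264295) = -0.0001826
z_5 = 0.2264295 − (-0.0001826)·(-0.0031945)/(-0.0099729) = 0.2264880;  |Δ| = 0.0000585
|z_5 − z_4| = 0.0000585 < 10^{-3}

n = 5, z_n = 0.22649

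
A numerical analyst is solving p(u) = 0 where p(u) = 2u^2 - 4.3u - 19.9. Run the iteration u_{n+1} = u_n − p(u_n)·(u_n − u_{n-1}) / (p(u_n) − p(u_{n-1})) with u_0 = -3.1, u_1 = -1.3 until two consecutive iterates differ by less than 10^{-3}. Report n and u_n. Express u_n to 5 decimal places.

p(-3.1) = 12.6500000, p(-1.3) = -10.9300000
u_2 = -1.3000000 − (-10.9300000)·(1.8000000)/(-23.5800000) = -2.1343511;  |Δ| = 0.8343511
p(-2.1343511) = -1.6113805
u_3 = -2.1343511 − (-1.6113805)·(-0.8343511)/(9.3186195) = -2.2786276;  |Δ| = 0.1442764
p(-2.2786276) = 0.2823858
u_4 = -2.2786276 − 0.2823858·(-0.1442764)/(1.8937662) = -2.2571140;  |Δ| = 0.0215135
p(-2.2571140) = -0.0052821
u_5 = -2.2571140 − (-0.0052821)·(0.0215135)/(-0.2876679) = -2.2575091;  |Δ| = 0.0003950
|u_5 − u_4| = 0.0003950 < 10^{-3}

n = 5, u_n = -2.25751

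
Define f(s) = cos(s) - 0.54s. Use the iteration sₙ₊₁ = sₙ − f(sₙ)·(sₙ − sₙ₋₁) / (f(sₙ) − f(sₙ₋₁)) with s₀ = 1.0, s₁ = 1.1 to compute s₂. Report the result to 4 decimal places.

1.0002

f(1.0) = 0.000302, f(1.1) = -0.140404
s₂ = 1.100000 − (-0.140404)·(1.100000 − 1.000000) / (-0.140404 − 0.000302) = 1.100000 − (-0.014040)/(-0.140706) = 1.000215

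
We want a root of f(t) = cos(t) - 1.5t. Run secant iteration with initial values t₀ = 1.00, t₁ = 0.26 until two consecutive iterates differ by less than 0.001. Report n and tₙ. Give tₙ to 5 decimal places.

f(1.00) = -0.9596977, f(0.26) = 0.5763900
t₂ = 0.2600000 − 0.5763900·(-0.7400000)/(1.5360877) = 0.5376720;  |Δ| = 0.2776720
f(0.5376720) = 0.0523952
t₃ = 0.5376720 − 0.0523952·(0.2776720)/(-0.5239948) = 0.5654370;  |Δ| = 0.0277649
f(0.5654370) = -0.0038009
t₄ = 0.5654370 − (-0.0038009)·(0.0277649)/(-0.0561961) = 0.5635591;  |Δ| = 0.0018779
f(0.5635591) = 0.0000207
t₅ = 0.5635591 − 0.0000207·(-0.0018779)/(0.0038215) = 0.5635692;  |Δ| = 0.0000101
|t₅ − t₄| = 0.0000101 < 0.001

n = 5, tₙ = 0.56357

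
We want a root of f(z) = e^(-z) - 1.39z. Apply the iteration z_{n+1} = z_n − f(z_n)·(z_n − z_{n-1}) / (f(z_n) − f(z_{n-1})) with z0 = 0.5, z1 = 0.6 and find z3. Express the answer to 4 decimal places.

f(0.5) = -0.088469, f(0.6) = -0.285188
z2 = 0.600000 − (-0.285188)·(0.600000 − 0.500000) / (-0.285188 − (-0.088469)) = 0.600000 − (-0.028519)/(-0.196719) = 0.455028
f(0.455028) = 0.001942
z3 = 0.455028 − 0.001942·(0.455028 − 0.600000) / (0.001942 − (-0.285188)) = 0.455028 − (-0.000282)/(0.287131) = 0.456008

0.4560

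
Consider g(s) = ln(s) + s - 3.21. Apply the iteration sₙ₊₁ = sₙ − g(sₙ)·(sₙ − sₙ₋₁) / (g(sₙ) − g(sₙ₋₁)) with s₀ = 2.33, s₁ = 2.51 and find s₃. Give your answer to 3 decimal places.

2.354

g(2.33) = -0.03413, g(2.51) = 0.22028
s₂ = 2.51000 − 0.22028·(2.51000 − 2.33000) / (0.22028 − (-0.03413)) = 2.51000 − (0.03965)/(0.25441) = 2.35415
g(2.35415) = 0.00033
s₃ = 2.35415 − 0.00033·(2.35415 − 2.51000) / (0.00033 − 0.22028) = 2.35415 − (-0.00005)/(-0.21996) = 2.35392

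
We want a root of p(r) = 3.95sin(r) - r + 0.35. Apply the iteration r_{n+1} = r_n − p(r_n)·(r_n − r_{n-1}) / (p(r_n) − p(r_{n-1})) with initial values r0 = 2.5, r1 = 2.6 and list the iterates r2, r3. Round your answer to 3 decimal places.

2.550, 2.551

p(2.5) = 0.21396, p(2.6) = -0.21377
r2 = 2.60000 − (-0.21377)·(2.60000 − 2.50000) / (-0.21377 − 0.21396) = 2.60000 − (-0.02138)/(-0.42773) = 2.55002
p(2.55002) = 0.00275
r3 = 2.55002 − 0.00275·(2.55002 − 2.60000) / (0.00275 − (-0.21377)) = 2.55002 − (-0.00014)/(0.21652) = 2.55066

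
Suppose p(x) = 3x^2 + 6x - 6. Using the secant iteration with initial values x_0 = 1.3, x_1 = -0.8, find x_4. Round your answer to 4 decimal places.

0.6981

p(1.3) = 6.870000, p(-0.8) = -8.880000
x_2 = -0.800000 − (-8.880000)·(-0.800000 − 1.300000) / (-8.880000 − 6.870000) = -0.800000 − (18.648000)/(-15.750000) = 0.384000
p(0.384000) = -3.253632
x_3 = 0.384000 − (-3.253632)·(0.384000 − (-0.800000)) / (-3.253632 − (-8.880000)) = 0.384000 − (-3.852300)/(5.626368) = 1.068687
p(1.068687) = 3.838396
x_4 = 1.068687 − 3.838396·(1.068687 − 0.384000) / (3.838396 − (-3.253632)) = 1.068687 − (2.628099)/(7.092028) = 0.698116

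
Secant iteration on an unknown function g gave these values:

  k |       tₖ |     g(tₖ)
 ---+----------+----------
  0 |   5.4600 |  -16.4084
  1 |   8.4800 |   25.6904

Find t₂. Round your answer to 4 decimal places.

6.6371

t₂ = 8.4800 − 25.6904·(8.4800 − 5.4600) / (25.6904 − (-16.4084))
   = 8.4800 − (77.585008)/(42.098800) = 6.637073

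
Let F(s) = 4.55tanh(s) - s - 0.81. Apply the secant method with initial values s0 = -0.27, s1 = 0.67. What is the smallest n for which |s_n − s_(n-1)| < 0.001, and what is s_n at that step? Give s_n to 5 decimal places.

F(-0.27) = -1.7394930, F(0.67) = 1.1816585
s2 = 0.6700000 − 1.1816585·(0.9400000)/(2.9211515) = 0.2897530;  |Δ| = 0.3802470
F(0.2897530) = 0.1829261
s3 = 0.2897530 − 0.1829261·(-0.3802470)/(-0.9987324) = 0.2201077;  |Δ| = 0.0696454
F(0.2201077) = -0.0444835
s4 = 0.2201077 − (-0.0444835)·(-0.0696454)/(-0.2274096) = 0.2337310;  |Δ| = 0.0136233
F(0.2337310) = 0.0007931
s5 = 0.2337310 − 0.0007931·(0.0136233)/(0.0452766) = 0.2334924;  |Δ| = 0.0002386
|s5 − s4| = 0.0002386 < 0.001

n = 5, s_n = 0.23349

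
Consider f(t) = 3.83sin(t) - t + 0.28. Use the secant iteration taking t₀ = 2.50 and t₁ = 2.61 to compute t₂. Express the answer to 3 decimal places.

2.517

f(2.50) = 0.07215, f(2.61) = -0.38855
t₂ = 2.61000 − (-0.38855)·(2.61000 − 2.50000) / (-0.38855 − 0.07215) = 2.61000 − (-0.04274)/(-0.46070) = 2.51723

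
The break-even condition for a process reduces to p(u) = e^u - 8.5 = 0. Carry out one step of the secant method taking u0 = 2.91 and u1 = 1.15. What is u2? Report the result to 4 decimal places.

p(2.91) = 9.856799, p(1.15) = -5.341807
u2 = 1.150000 − (-5.341807)·(1.150000 − 2.910000) / (-5.341807 − 9.856799) = 1.150000 − (9.401580)/(-15.198606) = 1.768582

1.7686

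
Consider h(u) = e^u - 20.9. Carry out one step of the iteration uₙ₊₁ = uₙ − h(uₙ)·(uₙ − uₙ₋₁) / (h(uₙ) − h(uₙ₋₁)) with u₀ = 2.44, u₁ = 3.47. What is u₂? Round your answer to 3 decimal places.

h(2.44) = -9.42696, h(3.47) = 11.23674
u₂ = 3.47000 − 11.23674·(3.47000 − 2.44000) / (11.23674 − (-9.42696)) = 3.47000 − (11.57384)/(20.66370) = 2.90989

2.910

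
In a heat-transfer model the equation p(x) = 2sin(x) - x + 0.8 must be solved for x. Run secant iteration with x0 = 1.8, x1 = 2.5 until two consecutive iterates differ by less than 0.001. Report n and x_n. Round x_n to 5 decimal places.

p(1.8) = 0.9476953, p(2.5) = -0.5030557
x2 = 2.5000000 − (-0.5030557)·(0.7000000)/(-1.4507510) = 2.2572712;  |Δ| = 0.2427288
p(2.2572712) = 0.0896989
x3 = 2.2572712 − 0.0896989·(-0.2427288)/(0.5927546) = 2.2940023;  |Δ| = 0.0367311
p(2.2940023) = 0.0053735
x4 = 2.2940023 − 0.0053735·(0.0367311)/(-0.0843254) = 2.2963429;  |Δ| = 0.0023406
p(2.2963429) = -0.0000692
x5 = 2.2963429 − (-0.0000692)·(0.0023406)/(-0.0054428) = 2.2963131;  |Δ| = 0.0000298
|x5 − x4| = 0.0000298 < 0.001

n = 5, x_n = 2.29631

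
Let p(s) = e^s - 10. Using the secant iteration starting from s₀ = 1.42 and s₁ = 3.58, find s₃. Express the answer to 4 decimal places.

2.0463

p(1.42) = -5.862880, p(3.58) = 25.873541
s₂ = 3.580000 − 25.873541·(3.580000 − 1.420000) / (25.873541 − (-5.862880)) = 3.580000 − (55.886848)/(31.736420) = 1.819031
p(1.819031) = -3.834118
s₃ = 1.819031 − (-3.834118)·(1.819031 − 3.580000) / (-3.834118 − 25.873541) = 1.819031 − (6.751763)/(-29.707659) = 2.046305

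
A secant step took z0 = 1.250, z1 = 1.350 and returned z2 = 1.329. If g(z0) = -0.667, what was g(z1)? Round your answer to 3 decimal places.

0.177

The secant line through (1.250, -0.667) and (1.350, g(z1)) crosses zero at z2 = 1.329.
So (1.250, -0.667), (1.350, g(z1)), (1.329, 0) are collinear:
g(z1) = -0.667 · (1.350 − 1.329) / (1.250 − 1.329) = -0.667 · (0.02100)/(-0.07900) = 0.17730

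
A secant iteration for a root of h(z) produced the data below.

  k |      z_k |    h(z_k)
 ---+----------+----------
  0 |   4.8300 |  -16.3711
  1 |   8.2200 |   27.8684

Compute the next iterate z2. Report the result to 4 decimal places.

6.0845

z2 = 8.2200 − 27.8684·(8.2200 − 4.8300) / (27.8684 − (-16.3711))
   = 8.2200 − (94.473876)/(44.239500) = 6.084490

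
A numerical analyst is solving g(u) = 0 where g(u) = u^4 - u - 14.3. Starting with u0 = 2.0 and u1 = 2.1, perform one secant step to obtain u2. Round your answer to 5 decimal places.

2.00896

g(2.0) = -0.3000000, g(2.1) = 3.0481000
u2 = 2.1000000 − 3.0481000·(2.1000000 − 2.0000000) / (3.0481000 − (-0.3000000)) = 2.1000000 − (0.3048100)/(3.3481000) = 2.0089603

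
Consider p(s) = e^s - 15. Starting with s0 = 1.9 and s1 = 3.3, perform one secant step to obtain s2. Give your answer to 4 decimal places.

2.4698

p(1.9) = -8.314106, p(3.3) = 12.112639
s2 = 3.300000 − 12.112639·(3.300000 − 1.900000) / (12.112639 − (-8.314106)) = 3.300000 − (16.957694)/(20.426744) = 2.469829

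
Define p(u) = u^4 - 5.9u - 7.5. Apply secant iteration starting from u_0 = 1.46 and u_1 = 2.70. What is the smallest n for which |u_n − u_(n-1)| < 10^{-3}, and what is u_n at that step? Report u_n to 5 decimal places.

p(1.46) = -11.5702814, p(2.70) = 29.7141000
u_2 = 2.7000000 − 29.7141000·(1.2400000)/(41.2843814) = 1.8075200;  |Δ| = 0.8924800
p(1.8075200) = -7.4902387
u_3 = 1.8075200 − (-7.4902387)·(-0.8924800)/(-37.2043387) = 1.9872004;  |Δ| = 0.1796803
p(1.9872004) = -3.6301555
u_4 = 1.9872004 − (-3.6301555)·(0.1796803)/(3.8600832) = 2.1561779;  |Δ| = 0.1689776
p(2.1561779) = 1.3927121
u_5 = 2.1561779 − 1.3927121·(0.1689776)/(5.0228676) = 2.1093248;  |Δ| = 0.0468531
p(2.1093248) = -0.1491807
u_6 = 2.1093248 − (-0.1491807)·(-0.0468531)/(-1.5418927) = 2.1138579;  |Δ| = 0.0045331
p(2.1138579) = -0.0052050
u_7 = 2.1138579 − (-0.0052050)·(0.0045331)/(0.1439757) = 2.1140218;  |Δ| = 0.0001639
|u_7 − u_6| = 0.0001639 < 10^{-3}

n = 7, u_n = 2.11402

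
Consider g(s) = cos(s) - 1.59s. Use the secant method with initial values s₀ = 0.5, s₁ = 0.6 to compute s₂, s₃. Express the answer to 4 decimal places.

g(0.5) = 0.082583, g(0.6) = -0.128664
s₂ = 0.600000 − (-0.128664)·(0.600000 − 0.500000) / (-0.128664 − 0.082583) = 0.600000 − (-0.012866)/(-0.211247) = 0.539093
g(0.539093) = 0.001017
s₃ = 0.539093 − 0.001017·(0.539093 − 0.600000) / (0.001017 − (-0.128664)) = 0.539093 − (-0.000062)/(0.129681) = 0.539571

0.5391, 0.5396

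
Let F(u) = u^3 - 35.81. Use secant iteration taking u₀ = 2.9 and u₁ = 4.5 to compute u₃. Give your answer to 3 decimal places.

F(2.9) = -11.42100, F(4.5) = 55.31500
u₂ = 4.50000 − 55.31500·(4.50000 − 2.90000) / (55.31500 − (-11.42100)) = 4.50000 − (88.50400)/(66.73600) = 3.17382
F(3.17382) = -3.83971
u₃ = 3.17382 − (-3.83971)·(3.17382 − 4.50000) / (-3.83971 − 55.31500) = 3.17382 − (5.09215)/(-59.15471) = 3.25990

3.260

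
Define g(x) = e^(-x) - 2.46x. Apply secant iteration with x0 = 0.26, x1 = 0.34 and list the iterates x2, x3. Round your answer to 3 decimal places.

g(0.26) = 0.13145, g(0.34) = -0.12463
x2 = 0.34000 − (-0.12463)·(0.34000 − 0.26000) / (-0.12463 − 0.13145) = 0.34000 − (-0.00997)/(-0.25608) = 0.30107
g(0.30107) = -0.00059
x3 = 0.30107 − (-0.00059)·(0.30107 − 0.34000) / (-0.00059 − (-0.12463)) = 0.30107 − (0.00002)/(0.12404) = 0.30088

0.301, 0.301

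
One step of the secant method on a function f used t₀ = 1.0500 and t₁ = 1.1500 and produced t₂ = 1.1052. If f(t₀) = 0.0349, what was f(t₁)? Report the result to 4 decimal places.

The secant line through (1.0500, 0.0349) and (1.1500, f(t₁)) crosses zero at t₂ = 1.1052.
So (1.0500, 0.0349), (1.1500, f(t₁)), (1.1052, 0) are collinear:
f(t₁) = 0.0349 · (1.1500 − 1.1052) / (1.0500 − 1.1052) = 0.0349 · (0.044800)/(-0.055200) = -0.028325

-0.0283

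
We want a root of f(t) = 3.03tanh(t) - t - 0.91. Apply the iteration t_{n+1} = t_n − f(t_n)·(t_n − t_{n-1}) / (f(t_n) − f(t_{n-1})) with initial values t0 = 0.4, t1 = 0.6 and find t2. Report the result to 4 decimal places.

f(0.4) = -0.158755, f(0.6) = 0.117260
t2 = 0.600000 − 0.117260·(0.600000 − 0.400000) / (0.117260 − (-0.158755)) = 0.600000 − (0.023452)/(0.276015) = 0.515033

0.5150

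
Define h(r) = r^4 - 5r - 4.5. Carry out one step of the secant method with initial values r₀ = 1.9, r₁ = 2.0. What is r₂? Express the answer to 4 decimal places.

h(1.9) = -0.967900, h(2.0) = 1.500000
r₂ = 2.000000 − 1.500000·(2.000000 − 1.900000) / (1.500000 − (-0.967900)) = 2.000000 − (0.150000)/(2.467900) = 1.939220

1.9392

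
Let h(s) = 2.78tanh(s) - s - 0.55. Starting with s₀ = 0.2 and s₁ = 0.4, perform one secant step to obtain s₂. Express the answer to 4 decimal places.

0.3309

h(0.2) = -0.201297, h(0.4) = 0.106258
s₂ = 0.400000 − 0.106258·(0.400000 − 0.200000) / (0.106258 − (-0.201297)) = 0.400000 − (0.021252)/(0.307555) = 0.330901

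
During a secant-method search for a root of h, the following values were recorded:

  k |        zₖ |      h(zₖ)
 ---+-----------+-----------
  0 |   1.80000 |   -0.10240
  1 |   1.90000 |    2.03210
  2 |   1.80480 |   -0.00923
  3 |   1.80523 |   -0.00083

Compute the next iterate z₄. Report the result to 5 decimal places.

z₄ = 1.80523 − (-0.00083)·(1.80523 − 1.80480) / (-0.00083 − (-0.00923))
   = 1.80523 − (-0.0000004)/(0.0084000) = 1.8052725

1.80527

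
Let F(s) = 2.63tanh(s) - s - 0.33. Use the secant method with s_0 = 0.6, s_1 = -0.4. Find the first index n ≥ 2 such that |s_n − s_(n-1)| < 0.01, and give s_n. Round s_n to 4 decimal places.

n = 4, s_n = 0.2071

F(0.6) = 0.482440, F(-0.4) = -0.929266
s_2 = -0.400000 − (-0.929266)·(-1.000000)/(-1.411706) = 0.258257;  |Δ| = 0.658257
F(0.258257) = 0.076251
s_3 = 0.258257 − 0.076251·(0.658257)/(1.005517) = 0.208340;  |Δ| = 0.049917
F(0.208340) = 0.001801
s_4 = 0.208340 − 0.001801·(-0.049917)/(-0.074450) = 0.207132;  |Δ| = 0.001208
|s_4 − s_3| = 0.001208 < 0.01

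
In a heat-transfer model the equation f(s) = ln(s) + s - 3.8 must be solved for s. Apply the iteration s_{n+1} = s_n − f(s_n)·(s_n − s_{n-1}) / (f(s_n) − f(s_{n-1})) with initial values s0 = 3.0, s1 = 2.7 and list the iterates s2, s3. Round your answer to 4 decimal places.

2.7790, 2.7782

f(3.0) = 0.298612, f(2.7) = -0.106748
s2 = 2.700000 − (-0.106748)·(2.700000 − 3.000000) / (-0.106748 − 0.298612) = 2.700000 − (0.032024)/(-0.405361) = 2.779002
f(2.779002) = 0.001094
s3 = 2.779002 − 0.001094·(2.779002 − 2.700000) / (0.001094 − (-0.106748)) = 2.779002 − (0.000086)/(0.107843) = 2.778201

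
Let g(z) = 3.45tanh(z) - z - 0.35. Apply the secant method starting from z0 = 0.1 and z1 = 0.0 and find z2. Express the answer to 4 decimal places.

g(0.1) = -0.106145, g(0.0) = -0.350000
z2 = 0.000000 − (-0.350000)·(0.000000 − 0.100000) / (-0.350000 − (-0.106145)) = 0.000000 − (0.035000)/(-0.243855) = 0.143528

0.1435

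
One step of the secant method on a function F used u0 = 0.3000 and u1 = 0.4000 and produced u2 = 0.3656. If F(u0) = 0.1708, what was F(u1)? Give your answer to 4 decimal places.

The secant line through (0.3000, 0.1708) and (0.4000, F(u1)) crosses zero at u2 = 0.3656.
So (0.3000, 0.1708), (0.4000, F(u1)), (0.3656, 0) are collinear:
F(u1) = 0.1708 · (0.4000 − 0.3656) / (0.3000 − 0.3656) = 0.1708 · (0.034400)/(-0.065600) = -0.089566

-0.0896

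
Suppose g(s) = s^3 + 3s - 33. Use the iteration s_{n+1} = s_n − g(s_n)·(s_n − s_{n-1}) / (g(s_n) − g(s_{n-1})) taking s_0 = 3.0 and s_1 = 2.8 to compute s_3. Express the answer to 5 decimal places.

2.89694

g(3.0) = 3.0000000, g(2.8) = -2.6480000
s_2 = 2.8000000 − (-2.6480000)·(2.8000000 − 3.0000000) / (-2.6480000 − 3.0000000) = 2.8000000 − (0.5296000)/(-5.6480000) = 2.8937677
g(2.8937677) = -0.0866000
s_3 = 2.8937677 − (-0.0866000)·(2.8937677 − 2.8000000) / (-0.0866000 − (-2.6480000)) = 2.8937677 − (-0.0081203)/(2.5614000) = 2.8969380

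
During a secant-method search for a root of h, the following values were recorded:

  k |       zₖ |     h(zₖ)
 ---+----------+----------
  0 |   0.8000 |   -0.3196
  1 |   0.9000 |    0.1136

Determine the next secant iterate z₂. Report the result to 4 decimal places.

z₂ = 0.9000 − 0.1136·(0.9000 − 0.8000) / (0.1136 − (-0.3196))
   = 0.9000 − (0.011360)/(0.433200) = 0.873777

0.8738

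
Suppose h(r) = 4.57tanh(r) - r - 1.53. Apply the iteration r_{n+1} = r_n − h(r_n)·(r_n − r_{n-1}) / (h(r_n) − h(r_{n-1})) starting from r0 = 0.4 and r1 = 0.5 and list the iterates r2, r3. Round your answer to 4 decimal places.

0.4703, 0.4690

h(0.4) = -0.193633, h(0.5) = 0.081875
r2 = 0.500000 − 0.081875·(0.500000 − 0.400000) / (0.081875 − (-0.193633)) = 0.500000 − (0.008188)/(0.275509) = 0.470282
h(0.470282) = 0.003330
r3 = 0.470282 − 0.003330·(0.470282 − 0.500000) / (0.003330 − 0.081875) = 0.470282 − (-0.000099)/(-0.078545) = 0.469022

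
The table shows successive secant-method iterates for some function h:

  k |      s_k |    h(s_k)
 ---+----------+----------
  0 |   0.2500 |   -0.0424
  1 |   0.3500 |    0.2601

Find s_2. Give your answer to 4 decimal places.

s_2 = 0.3500 − 0.2601·(0.3500 − 0.2500) / (0.2601 − (-0.0424))
   = 0.3500 − (0.026010)/(0.302500) = 0.264017

0.2640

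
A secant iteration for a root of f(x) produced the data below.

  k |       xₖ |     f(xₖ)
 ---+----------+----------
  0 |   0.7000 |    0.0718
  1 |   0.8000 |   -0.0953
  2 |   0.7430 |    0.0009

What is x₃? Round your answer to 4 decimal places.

0.7435

x₃ = 0.7430 − 0.0009·(0.7430 − 0.8000) / (0.0009 − (-0.0953))
   = 0.7430 − (-0.000051)/(0.096200) = 0.743533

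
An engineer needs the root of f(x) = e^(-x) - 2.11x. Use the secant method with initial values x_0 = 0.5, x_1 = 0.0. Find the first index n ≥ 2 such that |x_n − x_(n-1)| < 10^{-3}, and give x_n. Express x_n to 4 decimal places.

n = 4, x_n = 0.3380

f(0.5) = -0.448469, f(0.0) = 1.000000
x_2 = 0.000000 − 1.000000·(-0.500000)/(1.448469) = 0.345192;  |Δ| = 0.345192
f(0.345192) = -0.020271
x_3 = 0.345192 − (-0.020271)·(0.345192)/(-1.020271) = 0.338334;  |Δ| = 0.006858
f(0.338334) = -0.000927
x_4 = 0.338334 − (-0.000927)·(-0.006858)/(0.019344) = 0.338005;  |Δ| = 0.000329
|x_4 − x_3| = 0.000329 < 10^{-3}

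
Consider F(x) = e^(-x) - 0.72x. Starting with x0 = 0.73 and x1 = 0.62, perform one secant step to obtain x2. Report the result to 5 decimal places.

F(0.73) = -0.0436910, F(0.62) = 0.0915444
x2 = 0.6200000 − 0.0915444·(0.6200000 − 0.7300000) / (0.0915444 − (-0.0436910)) = 0.6200000 − (-0.0100699)/(0.1352354) = 0.6944619

0.69446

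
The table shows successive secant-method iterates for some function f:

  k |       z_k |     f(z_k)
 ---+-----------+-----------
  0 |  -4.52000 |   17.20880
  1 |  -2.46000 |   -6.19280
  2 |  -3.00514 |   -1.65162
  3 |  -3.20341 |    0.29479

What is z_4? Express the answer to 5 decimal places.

z_4 = -3.20341 − 0.29479·(-3.20341 − (-3.00514)) / (0.29479 − (-1.65162))
   = -3.20341 − (-0.0584480)/(1.9464100) = -3.1733814

-3.17338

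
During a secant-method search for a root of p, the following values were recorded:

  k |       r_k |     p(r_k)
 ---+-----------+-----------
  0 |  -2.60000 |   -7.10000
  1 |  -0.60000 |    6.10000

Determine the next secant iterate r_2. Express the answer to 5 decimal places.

-1.52424

r_2 = -0.60000 − 6.10000·(-0.60000 − (-2.60000)) / (6.10000 − (-7.10000))
   = -0.60000 − (12.2000000)/(13.2000000) = -1.5242424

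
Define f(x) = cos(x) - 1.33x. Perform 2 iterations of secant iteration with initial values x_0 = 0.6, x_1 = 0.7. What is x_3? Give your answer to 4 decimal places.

f(0.6) = 0.027336, f(0.7) = -0.166158
x_2 = 0.700000 − (-0.166158)·(0.700000 − 0.600000) / (-0.166158 − 0.027336) = 0.700000 − (-0.016616)/(-0.193493) = 0.614127
f(0.614127) = 0.000487
x_3 = 0.614127 − 0.000487·(0.614127 − 0.700000) / (0.000487 − (-0.166158)) = 0.614127 − (-0.000042)/(0.166645) = 0.614378

0.6144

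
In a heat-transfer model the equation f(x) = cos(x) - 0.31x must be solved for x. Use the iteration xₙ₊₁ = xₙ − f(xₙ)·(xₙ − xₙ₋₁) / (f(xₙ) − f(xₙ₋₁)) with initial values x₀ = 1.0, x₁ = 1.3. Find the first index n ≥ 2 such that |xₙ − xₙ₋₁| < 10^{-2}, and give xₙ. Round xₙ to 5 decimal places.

n = 3, xₙ = 1.19218

f(1.0) = 0.2303023, f(1.3) = -0.1355012
x₂ = 1.3000000 − (-0.1355012)·(0.3000000)/(-0.3658035) = 1.1888738;  |Δ| = 0.1111262
f(1.1888738) = 0.0041543
x₃ = 1.1888738 − 0.0041543·(-0.1111262)/(0.1396555) = 1.1921794;  |Δ| = 0.0033056
|x₃ − x₂| = 0.0033056 < 10^{-2}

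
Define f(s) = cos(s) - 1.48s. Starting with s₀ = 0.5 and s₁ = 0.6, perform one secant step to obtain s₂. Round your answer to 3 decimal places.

0.569

f(0.5) = 0.13758, f(0.6) = -0.06266
s₂ = 0.60000 − (-0.06266)·(0.60000 − 0.50000) / (-0.06266 − 0.13758) = 0.60000 − (-0.00627)/(-0.20025) = 0.56871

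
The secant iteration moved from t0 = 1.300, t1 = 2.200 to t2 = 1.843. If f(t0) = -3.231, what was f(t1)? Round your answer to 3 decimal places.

2.124

The secant line through (1.300, -3.231) and (2.200, f(t1)) crosses zero at t2 = 1.843.
So (1.300, -3.231), (2.200, f(t1)), (1.843, 0) are collinear:
f(t1) = -3.231 · (2.200 − 1.843) / (1.300 − 1.843) = -3.231 · (0.35700)/(-0.54300) = 2.12425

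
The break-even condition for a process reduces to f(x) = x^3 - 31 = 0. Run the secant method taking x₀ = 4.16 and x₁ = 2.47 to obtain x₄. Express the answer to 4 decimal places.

3.1380

f(4.16) = 40.991296, f(2.47) = -15.930777
x₂ = 2.470000 − (-15.930777)·(2.470000 − 4.160000) / (-15.930777 − 40.991296) = 2.470000 − (26.923013)/(-56.922073) = 2.942980
f(2.942980) = -5.510459
x₃ = 2.942980 − (-5.510459)·(2.942980 − 2.470000) / (-5.510459 − (-15.930777)) = 2.942980 − (-2.606338)/(10.420318) = 3.193101
f(3.193101) = 1.556518
x₄ = 3.193101 − 1.556518·(3.193101 − 2.942980) / (1.556518 − (-5.510459)) = 3.193101 − (0.389317)/(7.066977) = 3.138011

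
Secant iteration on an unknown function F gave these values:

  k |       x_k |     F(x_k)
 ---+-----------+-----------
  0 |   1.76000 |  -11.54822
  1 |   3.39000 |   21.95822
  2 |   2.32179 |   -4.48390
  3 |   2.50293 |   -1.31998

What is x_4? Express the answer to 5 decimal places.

2.57850

x_4 = 2.50293 − (-1.31998)·(2.50293 − 2.32179) / (-1.31998 − (-4.48390))
   = 2.50293 − (-0.2391012)/(3.1639200) = 2.5785012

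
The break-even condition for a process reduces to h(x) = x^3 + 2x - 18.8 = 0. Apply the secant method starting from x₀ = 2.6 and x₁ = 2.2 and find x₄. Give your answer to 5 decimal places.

h(2.6) = 3.9760000, h(2.2) = -3.7520000
x₂ = 2.2000000 − (-3.7520000)·(2.2000000 − 2.6000000) / (-3.7520000 − 3.9760000) = 2.2000000 − (1.5008000)/(-7.7280000) = 2.3942029
h(2.3942029) = -0.2875263
x₃ = 2.3942029 − (-0.2875263)·(2.3942029 − 2.2000000) / (-0.2875263 − (-3.7520000)) = 2.3942029 − (-0.0558384)/(3.4644737) = 2.4103203
h(2.4103203) = 0.0237441
x₄ = 2.4103203 − 0.0237441·(2.4103203 − 2.3942029) / (0.0237441 − (-0.2875263)) = 2.4103203 − (0.0003827)/(0.3112705) = 2.4090909

2.40909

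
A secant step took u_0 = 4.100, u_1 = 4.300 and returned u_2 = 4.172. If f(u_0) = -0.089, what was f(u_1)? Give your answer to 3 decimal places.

The secant line through (4.100, -0.089) and (4.300, f(u_1)) crosses zero at u_2 = 4.172.
So (4.100, -0.089), (4.300, f(u_1)), (4.172, 0) are collinear:
f(u_1) = -0.089 · (4.300 − 4.172) / (4.100 − 4.172) = -0.089 · (0.12800)/(-0.07200) = 0.15822

0.158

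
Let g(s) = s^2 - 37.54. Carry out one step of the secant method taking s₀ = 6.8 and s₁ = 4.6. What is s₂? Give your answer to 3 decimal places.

g(6.8) = 8.70000, g(4.6) = -16.38000
s₂ = 4.60000 − (-16.38000)·(4.60000 − 6.80000) / (-16.38000 − 8.70000) = 4.60000 − (36.03600)/(-25.08000) = 6.03684

6.037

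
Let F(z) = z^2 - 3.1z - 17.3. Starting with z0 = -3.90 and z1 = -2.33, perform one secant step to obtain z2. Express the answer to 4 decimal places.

F(-3.90) = 10.000000, F(-2.33) = -4.648100
z2 = -2.330000 − (-4.648100)·(-2.330000 − (-3.900000)) / (-4.648100 − 10.000000) = -2.330000 − (-7.297517)/(-14.648100) = -2.828189

-2.8282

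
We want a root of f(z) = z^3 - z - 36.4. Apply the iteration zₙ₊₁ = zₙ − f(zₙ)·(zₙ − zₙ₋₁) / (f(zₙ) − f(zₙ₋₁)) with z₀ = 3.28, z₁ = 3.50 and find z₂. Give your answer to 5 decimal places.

3.41116

f(3.28) = -4.3924480, f(3.50) = 2.9750000
z₂ = 3.5000000 − 2.9750000·(3.5000000 − 3.2800000) / (2.9750000 − (-4.3924480)) = 3.5000000 − (0.6545000)/(7.3674480) = 3.4111633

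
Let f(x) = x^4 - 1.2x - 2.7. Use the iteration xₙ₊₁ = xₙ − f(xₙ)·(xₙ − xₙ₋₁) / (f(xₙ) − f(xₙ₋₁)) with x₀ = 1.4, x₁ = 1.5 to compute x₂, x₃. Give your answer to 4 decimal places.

1.4489, 1.4516

f(1.4) = -0.538400, f(1.5) = 0.562500
x₂ = 1.500000 − 0.562500·(1.500000 − 1.400000) / (0.562500 − (-0.538400)) = 1.500000 − (0.056250)/(1.100900) = 1.448905
f(1.448905) = -0.031513
x₃ = 1.448905 − (-0.031513)·(1.448905 − 1.500000) / (-0.031513 − 0.562500) = 1.448905 − (0.001610)/(-0.594013) = 1.451616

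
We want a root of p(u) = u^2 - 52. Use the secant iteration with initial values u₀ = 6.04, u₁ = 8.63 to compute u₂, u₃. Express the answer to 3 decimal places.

p(6.04) = -15.51840, p(8.63) = 22.47690
u₂ = 8.63000 − 22.47690·(8.63000 − 6.04000) / (22.47690 − (-15.51840)) = 8.63000 − (58.21517)/(37.99530) = 7.09783
p(7.09783) = -1.62078
u₃ = 7.09783 − (-1.62078)·(7.09783 − 8.63000) / (-1.62078 − 22.47690) = 7.09783 − (2.48330)/(-24.09768) = 7.20088

7.098, 7.201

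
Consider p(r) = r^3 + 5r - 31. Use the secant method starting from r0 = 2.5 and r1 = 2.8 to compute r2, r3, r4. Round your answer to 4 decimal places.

p(2.5) = -2.875000, p(2.8) = 4.952000
r2 = 2.800000 − 4.952000·(2.800000 − 2.500000) / (4.952000 − (-2.875000)) = 2.800000 − (1.485600)/(7.827000) = 2.610195
p(2.610195) = -0.165446
r3 = 2.610195 − (-0.165446)·(2.610195 − 2.800000) / (-0.165446 − 4.952000) = 2.610195 − (0.031402)/(-5.117446) = 2.616332
p(2.616332) = -0.009046
r4 = 2.616332 − (-0.009046)·(2.616332 − 2.610195) / (-0.009046 − (-0.165446)) = 2.616332 − (-0.000056)/(0.156400) = 2.616687

2.6102, 2.6163, 2.6167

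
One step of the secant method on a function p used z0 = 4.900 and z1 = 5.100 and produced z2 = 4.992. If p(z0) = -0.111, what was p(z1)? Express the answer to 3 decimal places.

The secant line through (4.900, -0.111) and (5.100, p(z1)) crosses zero at z2 = 4.992.
So (4.900, -0.111), (5.100, p(z1)), (4.992, 0) are collinear:
p(z1) = -0.111 · (5.100 − 4.992) / (4.900 − 4.992) = -0.111 · (0.10800)/(-0.09200) = 0.13030

0.130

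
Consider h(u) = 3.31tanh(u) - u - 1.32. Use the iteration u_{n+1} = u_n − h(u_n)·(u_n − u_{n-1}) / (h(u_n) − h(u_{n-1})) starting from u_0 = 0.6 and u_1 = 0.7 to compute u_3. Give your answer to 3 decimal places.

0.718

h(0.6) = -0.14237, h(0.7) = -0.01954
u_2 = 0.70000 − (-0.01954)·(0.70000 − 0.60000) / (-0.01954 − (-0.14237)) = 0.70000 − (-0.00195)/(0.12282) = 0.71591
h(0.71591) = -0.00235
u_3 = 0.71591 − (-0.00235)·(0.71591 − 0.70000) / (-0.00235 − (-0.01954)) = 0.71591 − (-0.00004)/(0.01720) = 0.71808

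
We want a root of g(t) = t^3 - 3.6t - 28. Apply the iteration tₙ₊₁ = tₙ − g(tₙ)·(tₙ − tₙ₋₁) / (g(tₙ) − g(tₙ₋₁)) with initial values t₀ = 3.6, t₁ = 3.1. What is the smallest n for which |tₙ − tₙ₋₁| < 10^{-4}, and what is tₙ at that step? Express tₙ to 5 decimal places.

n = 5, tₙ = 3.42982

g(3.6) = 5.6960000, g(3.1) = -9.3690000
t₂ = 3.1000000 − (-9.3690000)·(-0.5000000)/(-15.0650000) = 3.4109525;  |Δ| = 0.3109525
g(3.4109525) = -0.5943702
t₃ = 3.4109525 − (-0.5943702)·(0.3109525)/(8.7746298) = 3.4320156;  |Δ| = 0.0210631
g(3.4320156) = 0.0695340
t₄ = 3.4320156 − 0.0695340·(0.0210631)/(0.6639042) = 3.4298096;  |Δ| = 0.0022060
g(3.4298096) = -0.0004273
t₅ = 3.4298096 − (-0.0004273)·(-0.0022060)/(-0.0699613) = 3.4298231;  |Δ| = 0.0000135
|t₅ − t₄| = 0.0000135 < 10^{-4}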